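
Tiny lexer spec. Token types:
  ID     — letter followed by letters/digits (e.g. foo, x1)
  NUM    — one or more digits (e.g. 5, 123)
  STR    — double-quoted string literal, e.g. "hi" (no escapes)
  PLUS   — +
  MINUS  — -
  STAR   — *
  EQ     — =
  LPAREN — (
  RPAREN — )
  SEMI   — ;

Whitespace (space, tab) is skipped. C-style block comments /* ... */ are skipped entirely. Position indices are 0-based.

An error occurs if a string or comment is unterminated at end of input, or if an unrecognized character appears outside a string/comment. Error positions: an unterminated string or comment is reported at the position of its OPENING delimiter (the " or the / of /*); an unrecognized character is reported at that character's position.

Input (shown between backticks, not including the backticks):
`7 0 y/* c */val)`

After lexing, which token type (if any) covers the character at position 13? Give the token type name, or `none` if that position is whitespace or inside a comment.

pos=0: emit NUM '7' (now at pos=1)
pos=2: emit NUM '0' (now at pos=3)
pos=4: emit ID 'y' (now at pos=5)
pos=5: enter COMMENT mode (saw '/*')
exit COMMENT mode (now at pos=12)
pos=12: emit ID 'val' (now at pos=15)
pos=15: emit RPAREN ')'
DONE. 5 tokens: [NUM, NUM, ID, ID, RPAREN]
Position 13: char is 'a' -> ID

Answer: ID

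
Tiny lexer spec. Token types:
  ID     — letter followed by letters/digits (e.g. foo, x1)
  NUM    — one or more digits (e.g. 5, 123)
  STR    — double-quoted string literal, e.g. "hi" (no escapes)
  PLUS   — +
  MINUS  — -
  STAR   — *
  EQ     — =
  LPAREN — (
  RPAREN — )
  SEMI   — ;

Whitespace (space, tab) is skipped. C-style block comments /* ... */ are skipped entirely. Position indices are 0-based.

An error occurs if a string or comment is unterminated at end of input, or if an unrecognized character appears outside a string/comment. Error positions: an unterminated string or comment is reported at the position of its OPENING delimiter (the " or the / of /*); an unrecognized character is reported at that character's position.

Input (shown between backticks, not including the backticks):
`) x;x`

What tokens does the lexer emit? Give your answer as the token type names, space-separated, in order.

Answer: RPAREN ID SEMI ID

Derivation:
pos=0: emit RPAREN ')'
pos=2: emit ID 'x' (now at pos=3)
pos=3: emit SEMI ';'
pos=4: emit ID 'x' (now at pos=5)
DONE. 4 tokens: [RPAREN, ID, SEMI, ID]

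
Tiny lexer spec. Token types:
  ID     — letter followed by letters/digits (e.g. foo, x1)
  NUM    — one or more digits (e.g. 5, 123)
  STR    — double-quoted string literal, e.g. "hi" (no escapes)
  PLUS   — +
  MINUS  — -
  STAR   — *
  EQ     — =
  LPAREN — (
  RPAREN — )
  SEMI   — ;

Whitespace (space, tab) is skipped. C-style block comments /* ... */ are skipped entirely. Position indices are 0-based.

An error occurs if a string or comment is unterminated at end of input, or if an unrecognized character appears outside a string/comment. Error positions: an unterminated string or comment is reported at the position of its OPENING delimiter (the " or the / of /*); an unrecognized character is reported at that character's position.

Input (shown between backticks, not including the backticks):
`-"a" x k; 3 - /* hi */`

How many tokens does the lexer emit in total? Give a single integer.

Answer: 7

Derivation:
pos=0: emit MINUS '-'
pos=1: enter STRING mode
pos=1: emit STR "a" (now at pos=4)
pos=5: emit ID 'x' (now at pos=6)
pos=7: emit ID 'k' (now at pos=8)
pos=8: emit SEMI ';'
pos=10: emit NUM '3' (now at pos=11)
pos=12: emit MINUS '-'
pos=14: enter COMMENT mode (saw '/*')
exit COMMENT mode (now at pos=22)
DONE. 7 tokens: [MINUS, STR, ID, ID, SEMI, NUM, MINUS]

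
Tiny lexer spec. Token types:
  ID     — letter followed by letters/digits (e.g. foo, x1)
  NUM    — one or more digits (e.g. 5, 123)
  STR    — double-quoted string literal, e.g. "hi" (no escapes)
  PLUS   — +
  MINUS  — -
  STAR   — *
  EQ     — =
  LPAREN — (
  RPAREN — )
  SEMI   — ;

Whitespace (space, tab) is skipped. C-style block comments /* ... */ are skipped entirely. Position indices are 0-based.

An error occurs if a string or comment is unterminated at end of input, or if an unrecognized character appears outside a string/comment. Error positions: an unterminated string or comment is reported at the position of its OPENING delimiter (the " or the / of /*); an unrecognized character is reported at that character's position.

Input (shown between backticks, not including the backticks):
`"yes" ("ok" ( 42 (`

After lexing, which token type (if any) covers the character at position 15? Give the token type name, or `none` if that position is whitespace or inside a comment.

pos=0: enter STRING mode
pos=0: emit STR "yes" (now at pos=5)
pos=6: emit LPAREN '('
pos=7: enter STRING mode
pos=7: emit STR "ok" (now at pos=11)
pos=12: emit LPAREN '('
pos=14: emit NUM '42' (now at pos=16)
pos=17: emit LPAREN '('
DONE. 6 tokens: [STR, LPAREN, STR, LPAREN, NUM, LPAREN]
Position 15: char is '2' -> NUM

Answer: NUM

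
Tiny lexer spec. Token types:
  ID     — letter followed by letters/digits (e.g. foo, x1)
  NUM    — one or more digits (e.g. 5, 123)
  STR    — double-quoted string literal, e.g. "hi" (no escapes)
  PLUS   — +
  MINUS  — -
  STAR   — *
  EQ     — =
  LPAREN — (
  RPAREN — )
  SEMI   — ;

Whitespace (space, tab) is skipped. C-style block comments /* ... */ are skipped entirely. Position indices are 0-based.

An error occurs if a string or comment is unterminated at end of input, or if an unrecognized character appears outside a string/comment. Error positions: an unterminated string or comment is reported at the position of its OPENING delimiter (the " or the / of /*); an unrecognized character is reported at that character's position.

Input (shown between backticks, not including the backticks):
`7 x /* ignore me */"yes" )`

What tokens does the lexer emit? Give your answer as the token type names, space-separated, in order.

pos=0: emit NUM '7' (now at pos=1)
pos=2: emit ID 'x' (now at pos=3)
pos=4: enter COMMENT mode (saw '/*')
exit COMMENT mode (now at pos=19)
pos=19: enter STRING mode
pos=19: emit STR "yes" (now at pos=24)
pos=25: emit RPAREN ')'
DONE. 4 tokens: [NUM, ID, STR, RPAREN]

Answer: NUM ID STR RPAREN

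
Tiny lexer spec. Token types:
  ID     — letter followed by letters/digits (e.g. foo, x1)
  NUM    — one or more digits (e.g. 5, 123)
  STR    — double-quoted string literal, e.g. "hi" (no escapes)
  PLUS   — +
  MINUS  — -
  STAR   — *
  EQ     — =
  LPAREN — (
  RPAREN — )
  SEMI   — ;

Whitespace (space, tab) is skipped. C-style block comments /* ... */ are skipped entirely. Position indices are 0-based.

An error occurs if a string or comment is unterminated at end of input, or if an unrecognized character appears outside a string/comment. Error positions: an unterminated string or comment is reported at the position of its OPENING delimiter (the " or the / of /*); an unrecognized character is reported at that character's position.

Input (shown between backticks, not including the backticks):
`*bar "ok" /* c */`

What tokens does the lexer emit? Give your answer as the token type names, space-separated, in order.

Answer: STAR ID STR

Derivation:
pos=0: emit STAR '*'
pos=1: emit ID 'bar' (now at pos=4)
pos=5: enter STRING mode
pos=5: emit STR "ok" (now at pos=9)
pos=10: enter COMMENT mode (saw '/*')
exit COMMENT mode (now at pos=17)
DONE. 3 tokens: [STAR, ID, STR]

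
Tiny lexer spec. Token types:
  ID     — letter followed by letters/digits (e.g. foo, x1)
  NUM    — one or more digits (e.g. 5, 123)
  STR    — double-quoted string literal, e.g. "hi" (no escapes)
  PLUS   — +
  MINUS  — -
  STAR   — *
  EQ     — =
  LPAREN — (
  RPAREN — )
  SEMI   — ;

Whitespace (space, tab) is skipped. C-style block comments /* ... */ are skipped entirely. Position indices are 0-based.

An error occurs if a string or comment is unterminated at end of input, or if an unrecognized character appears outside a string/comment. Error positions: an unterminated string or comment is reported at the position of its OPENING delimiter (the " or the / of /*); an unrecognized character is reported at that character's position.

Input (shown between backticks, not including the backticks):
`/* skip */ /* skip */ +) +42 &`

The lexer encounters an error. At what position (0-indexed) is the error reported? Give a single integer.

pos=0: enter COMMENT mode (saw '/*')
exit COMMENT mode (now at pos=10)
pos=11: enter COMMENT mode (saw '/*')
exit COMMENT mode (now at pos=21)
pos=22: emit PLUS '+'
pos=23: emit RPAREN ')'
pos=25: emit PLUS '+'
pos=26: emit NUM '42' (now at pos=28)
pos=29: ERROR — unrecognized char '&'

Answer: 29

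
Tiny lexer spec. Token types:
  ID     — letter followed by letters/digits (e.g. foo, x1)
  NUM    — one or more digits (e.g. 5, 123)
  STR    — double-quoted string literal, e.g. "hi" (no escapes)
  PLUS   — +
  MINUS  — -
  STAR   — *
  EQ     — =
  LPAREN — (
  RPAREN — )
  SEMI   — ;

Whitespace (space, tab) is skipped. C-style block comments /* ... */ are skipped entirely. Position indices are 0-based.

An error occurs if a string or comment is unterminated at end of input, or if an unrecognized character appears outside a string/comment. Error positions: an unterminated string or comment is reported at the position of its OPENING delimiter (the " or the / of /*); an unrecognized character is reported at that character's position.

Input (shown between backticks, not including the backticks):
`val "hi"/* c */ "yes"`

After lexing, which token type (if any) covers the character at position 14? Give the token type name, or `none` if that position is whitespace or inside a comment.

pos=0: emit ID 'val' (now at pos=3)
pos=4: enter STRING mode
pos=4: emit STR "hi" (now at pos=8)
pos=8: enter COMMENT mode (saw '/*')
exit COMMENT mode (now at pos=15)
pos=16: enter STRING mode
pos=16: emit STR "yes" (now at pos=21)
DONE. 3 tokens: [ID, STR, STR]
Position 14: char is '/' -> none

Answer: none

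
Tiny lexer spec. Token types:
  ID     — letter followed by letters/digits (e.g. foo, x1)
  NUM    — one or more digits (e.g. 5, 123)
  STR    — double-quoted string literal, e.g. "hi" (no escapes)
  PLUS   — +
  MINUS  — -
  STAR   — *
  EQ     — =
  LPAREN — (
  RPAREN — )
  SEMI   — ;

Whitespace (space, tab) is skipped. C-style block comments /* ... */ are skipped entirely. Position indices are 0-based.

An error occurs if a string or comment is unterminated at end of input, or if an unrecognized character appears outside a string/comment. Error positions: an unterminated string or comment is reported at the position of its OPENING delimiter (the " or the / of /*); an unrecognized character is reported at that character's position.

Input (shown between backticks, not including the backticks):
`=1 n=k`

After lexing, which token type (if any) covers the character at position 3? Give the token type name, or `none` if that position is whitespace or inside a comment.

Answer: ID

Derivation:
pos=0: emit EQ '='
pos=1: emit NUM '1' (now at pos=2)
pos=3: emit ID 'n' (now at pos=4)
pos=4: emit EQ '='
pos=5: emit ID 'k' (now at pos=6)
DONE. 5 tokens: [EQ, NUM, ID, EQ, ID]
Position 3: char is 'n' -> ID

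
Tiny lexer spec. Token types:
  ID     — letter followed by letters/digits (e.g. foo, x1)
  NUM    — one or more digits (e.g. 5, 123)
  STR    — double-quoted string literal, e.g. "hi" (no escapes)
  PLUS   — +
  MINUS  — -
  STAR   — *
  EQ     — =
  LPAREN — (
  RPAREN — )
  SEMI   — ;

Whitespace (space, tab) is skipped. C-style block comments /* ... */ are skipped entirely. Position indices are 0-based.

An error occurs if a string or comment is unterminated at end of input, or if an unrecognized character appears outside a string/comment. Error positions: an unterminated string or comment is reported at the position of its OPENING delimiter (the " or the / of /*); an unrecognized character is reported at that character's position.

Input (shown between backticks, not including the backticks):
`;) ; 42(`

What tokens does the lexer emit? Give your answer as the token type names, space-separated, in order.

Answer: SEMI RPAREN SEMI NUM LPAREN

Derivation:
pos=0: emit SEMI ';'
pos=1: emit RPAREN ')'
pos=3: emit SEMI ';'
pos=5: emit NUM '42' (now at pos=7)
pos=7: emit LPAREN '('
DONE. 5 tokens: [SEMI, RPAREN, SEMI, NUM, LPAREN]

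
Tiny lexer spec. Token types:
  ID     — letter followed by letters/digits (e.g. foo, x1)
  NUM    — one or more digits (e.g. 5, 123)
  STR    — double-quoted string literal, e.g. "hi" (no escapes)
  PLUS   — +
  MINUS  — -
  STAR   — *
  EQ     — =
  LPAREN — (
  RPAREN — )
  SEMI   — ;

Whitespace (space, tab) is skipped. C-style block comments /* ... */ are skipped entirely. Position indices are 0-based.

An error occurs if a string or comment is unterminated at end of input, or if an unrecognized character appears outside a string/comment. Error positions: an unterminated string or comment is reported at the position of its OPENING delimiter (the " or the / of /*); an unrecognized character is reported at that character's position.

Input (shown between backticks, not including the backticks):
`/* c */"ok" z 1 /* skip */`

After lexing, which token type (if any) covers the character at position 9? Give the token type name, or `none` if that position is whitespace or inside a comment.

Answer: STR

Derivation:
pos=0: enter COMMENT mode (saw '/*')
exit COMMENT mode (now at pos=7)
pos=7: enter STRING mode
pos=7: emit STR "ok" (now at pos=11)
pos=12: emit ID 'z' (now at pos=13)
pos=14: emit NUM '1' (now at pos=15)
pos=16: enter COMMENT mode (saw '/*')
exit COMMENT mode (now at pos=26)
DONE. 3 tokens: [STR, ID, NUM]
Position 9: char is 'k' -> STR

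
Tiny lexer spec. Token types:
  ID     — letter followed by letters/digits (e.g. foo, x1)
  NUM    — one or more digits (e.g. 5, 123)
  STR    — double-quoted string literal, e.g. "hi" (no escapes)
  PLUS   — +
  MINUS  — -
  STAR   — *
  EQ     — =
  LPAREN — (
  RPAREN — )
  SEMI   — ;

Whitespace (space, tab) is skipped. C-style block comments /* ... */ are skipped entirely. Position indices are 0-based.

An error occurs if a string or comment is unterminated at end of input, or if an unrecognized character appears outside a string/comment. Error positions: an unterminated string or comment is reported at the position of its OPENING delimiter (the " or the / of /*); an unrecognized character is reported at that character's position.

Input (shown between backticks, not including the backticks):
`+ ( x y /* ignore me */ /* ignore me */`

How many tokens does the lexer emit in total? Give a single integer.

Answer: 4

Derivation:
pos=0: emit PLUS '+'
pos=2: emit LPAREN '('
pos=4: emit ID 'x' (now at pos=5)
pos=6: emit ID 'y' (now at pos=7)
pos=8: enter COMMENT mode (saw '/*')
exit COMMENT mode (now at pos=23)
pos=24: enter COMMENT mode (saw '/*')
exit COMMENT mode (now at pos=39)
DONE. 4 tokens: [PLUS, LPAREN, ID, ID]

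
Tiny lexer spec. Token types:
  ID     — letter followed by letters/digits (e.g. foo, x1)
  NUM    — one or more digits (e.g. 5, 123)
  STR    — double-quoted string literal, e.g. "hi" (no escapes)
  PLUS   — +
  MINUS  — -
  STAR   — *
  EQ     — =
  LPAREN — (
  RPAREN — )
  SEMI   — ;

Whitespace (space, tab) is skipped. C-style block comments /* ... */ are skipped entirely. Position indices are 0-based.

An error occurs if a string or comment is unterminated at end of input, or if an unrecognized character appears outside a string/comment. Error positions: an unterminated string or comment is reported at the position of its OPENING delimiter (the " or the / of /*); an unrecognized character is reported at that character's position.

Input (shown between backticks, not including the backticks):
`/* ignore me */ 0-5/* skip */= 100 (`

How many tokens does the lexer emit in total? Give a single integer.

Answer: 6

Derivation:
pos=0: enter COMMENT mode (saw '/*')
exit COMMENT mode (now at pos=15)
pos=16: emit NUM '0' (now at pos=17)
pos=17: emit MINUS '-'
pos=18: emit NUM '5' (now at pos=19)
pos=19: enter COMMENT mode (saw '/*')
exit COMMENT mode (now at pos=29)
pos=29: emit EQ '='
pos=31: emit NUM '100' (now at pos=34)
pos=35: emit LPAREN '('
DONE. 6 tokens: [NUM, MINUS, NUM, EQ, NUM, LPAREN]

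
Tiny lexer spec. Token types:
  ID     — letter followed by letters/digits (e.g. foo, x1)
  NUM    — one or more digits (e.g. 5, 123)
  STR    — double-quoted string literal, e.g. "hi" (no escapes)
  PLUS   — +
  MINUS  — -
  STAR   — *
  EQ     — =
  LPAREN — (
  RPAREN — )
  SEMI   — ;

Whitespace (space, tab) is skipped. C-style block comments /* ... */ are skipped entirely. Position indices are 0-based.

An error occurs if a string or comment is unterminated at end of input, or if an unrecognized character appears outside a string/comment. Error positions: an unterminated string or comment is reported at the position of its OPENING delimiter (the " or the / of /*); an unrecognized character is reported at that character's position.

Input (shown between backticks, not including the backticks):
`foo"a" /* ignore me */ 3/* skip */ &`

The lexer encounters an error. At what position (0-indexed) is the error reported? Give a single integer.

Answer: 35

Derivation:
pos=0: emit ID 'foo' (now at pos=3)
pos=3: enter STRING mode
pos=3: emit STR "a" (now at pos=6)
pos=7: enter COMMENT mode (saw '/*')
exit COMMENT mode (now at pos=22)
pos=23: emit NUM '3' (now at pos=24)
pos=24: enter COMMENT mode (saw '/*')
exit COMMENT mode (now at pos=34)
pos=35: ERROR — unrecognized char '&'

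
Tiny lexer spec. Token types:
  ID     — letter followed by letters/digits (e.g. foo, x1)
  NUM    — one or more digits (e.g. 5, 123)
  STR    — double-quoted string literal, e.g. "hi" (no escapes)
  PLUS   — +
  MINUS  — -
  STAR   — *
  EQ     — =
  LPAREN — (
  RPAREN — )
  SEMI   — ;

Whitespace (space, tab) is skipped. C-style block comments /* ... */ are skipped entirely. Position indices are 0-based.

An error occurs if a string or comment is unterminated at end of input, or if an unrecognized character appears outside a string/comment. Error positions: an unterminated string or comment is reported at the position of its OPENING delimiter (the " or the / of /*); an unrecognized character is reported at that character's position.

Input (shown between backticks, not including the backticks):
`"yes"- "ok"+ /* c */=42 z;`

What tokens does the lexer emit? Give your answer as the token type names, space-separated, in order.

pos=0: enter STRING mode
pos=0: emit STR "yes" (now at pos=5)
pos=5: emit MINUS '-'
pos=7: enter STRING mode
pos=7: emit STR "ok" (now at pos=11)
pos=11: emit PLUS '+'
pos=13: enter COMMENT mode (saw '/*')
exit COMMENT mode (now at pos=20)
pos=20: emit EQ '='
pos=21: emit NUM '42' (now at pos=23)
pos=24: emit ID 'z' (now at pos=25)
pos=25: emit SEMI ';'
DONE. 8 tokens: [STR, MINUS, STR, PLUS, EQ, NUM, ID, SEMI]

Answer: STR MINUS STR PLUS EQ NUM ID SEMI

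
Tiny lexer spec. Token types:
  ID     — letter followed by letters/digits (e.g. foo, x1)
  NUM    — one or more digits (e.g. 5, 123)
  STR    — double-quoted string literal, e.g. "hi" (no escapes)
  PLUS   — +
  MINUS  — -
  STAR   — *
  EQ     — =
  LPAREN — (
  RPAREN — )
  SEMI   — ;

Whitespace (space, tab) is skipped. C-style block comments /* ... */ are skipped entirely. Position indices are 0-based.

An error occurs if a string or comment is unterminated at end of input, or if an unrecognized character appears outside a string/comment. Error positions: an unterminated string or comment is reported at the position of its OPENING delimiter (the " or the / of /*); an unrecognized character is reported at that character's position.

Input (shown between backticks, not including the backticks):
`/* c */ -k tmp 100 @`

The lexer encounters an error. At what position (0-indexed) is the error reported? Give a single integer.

pos=0: enter COMMENT mode (saw '/*')
exit COMMENT mode (now at pos=7)
pos=8: emit MINUS '-'
pos=9: emit ID 'k' (now at pos=10)
pos=11: emit ID 'tmp' (now at pos=14)
pos=15: emit NUM '100' (now at pos=18)
pos=19: ERROR — unrecognized char '@'

Answer: 19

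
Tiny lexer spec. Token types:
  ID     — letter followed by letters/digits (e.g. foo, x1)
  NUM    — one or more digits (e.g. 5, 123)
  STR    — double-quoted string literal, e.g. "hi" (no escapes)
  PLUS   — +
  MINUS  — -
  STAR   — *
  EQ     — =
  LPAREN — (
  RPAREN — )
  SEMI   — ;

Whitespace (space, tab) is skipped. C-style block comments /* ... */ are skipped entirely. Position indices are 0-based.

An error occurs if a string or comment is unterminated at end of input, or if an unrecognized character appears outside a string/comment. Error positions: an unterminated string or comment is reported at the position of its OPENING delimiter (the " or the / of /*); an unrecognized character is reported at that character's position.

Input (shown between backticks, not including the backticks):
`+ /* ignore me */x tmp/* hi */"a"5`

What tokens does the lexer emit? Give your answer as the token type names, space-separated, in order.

pos=0: emit PLUS '+'
pos=2: enter COMMENT mode (saw '/*')
exit COMMENT mode (now at pos=17)
pos=17: emit ID 'x' (now at pos=18)
pos=19: emit ID 'tmp' (now at pos=22)
pos=22: enter COMMENT mode (saw '/*')
exit COMMENT mode (now at pos=30)
pos=30: enter STRING mode
pos=30: emit STR "a" (now at pos=33)
pos=33: emit NUM '5' (now at pos=34)
DONE. 5 tokens: [PLUS, ID, ID, STR, NUM]

Answer: PLUS ID ID STR NUM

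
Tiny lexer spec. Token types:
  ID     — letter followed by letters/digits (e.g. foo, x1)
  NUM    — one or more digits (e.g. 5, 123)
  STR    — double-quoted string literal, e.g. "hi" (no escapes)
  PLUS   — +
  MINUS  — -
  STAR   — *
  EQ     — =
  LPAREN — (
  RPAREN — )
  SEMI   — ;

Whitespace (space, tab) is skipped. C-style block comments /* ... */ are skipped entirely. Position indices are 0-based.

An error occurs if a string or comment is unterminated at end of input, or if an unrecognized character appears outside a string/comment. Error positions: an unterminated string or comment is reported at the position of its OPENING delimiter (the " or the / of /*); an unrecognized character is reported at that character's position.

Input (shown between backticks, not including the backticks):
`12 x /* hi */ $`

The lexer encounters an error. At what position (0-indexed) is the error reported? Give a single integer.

Answer: 14

Derivation:
pos=0: emit NUM '12' (now at pos=2)
pos=3: emit ID 'x' (now at pos=4)
pos=5: enter COMMENT mode (saw '/*')
exit COMMENT mode (now at pos=13)
pos=14: ERROR — unrecognized char '$'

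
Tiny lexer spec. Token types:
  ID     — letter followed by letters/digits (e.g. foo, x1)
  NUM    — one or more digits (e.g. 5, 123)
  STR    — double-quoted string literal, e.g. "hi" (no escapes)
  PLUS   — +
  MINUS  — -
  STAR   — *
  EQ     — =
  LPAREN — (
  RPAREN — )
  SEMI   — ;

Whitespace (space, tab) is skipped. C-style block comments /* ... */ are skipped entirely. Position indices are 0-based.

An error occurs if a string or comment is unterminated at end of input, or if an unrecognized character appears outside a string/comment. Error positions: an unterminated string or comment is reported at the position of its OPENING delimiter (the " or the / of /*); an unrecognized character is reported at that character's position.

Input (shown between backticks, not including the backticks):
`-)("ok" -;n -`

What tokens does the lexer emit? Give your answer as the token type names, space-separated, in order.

pos=0: emit MINUS '-'
pos=1: emit RPAREN ')'
pos=2: emit LPAREN '('
pos=3: enter STRING mode
pos=3: emit STR "ok" (now at pos=7)
pos=8: emit MINUS '-'
pos=9: emit SEMI ';'
pos=10: emit ID 'n' (now at pos=11)
pos=12: emit MINUS '-'
DONE. 8 tokens: [MINUS, RPAREN, LPAREN, STR, MINUS, SEMI, ID, MINUS]

Answer: MINUS RPAREN LPAREN STR MINUS SEMI ID MINUS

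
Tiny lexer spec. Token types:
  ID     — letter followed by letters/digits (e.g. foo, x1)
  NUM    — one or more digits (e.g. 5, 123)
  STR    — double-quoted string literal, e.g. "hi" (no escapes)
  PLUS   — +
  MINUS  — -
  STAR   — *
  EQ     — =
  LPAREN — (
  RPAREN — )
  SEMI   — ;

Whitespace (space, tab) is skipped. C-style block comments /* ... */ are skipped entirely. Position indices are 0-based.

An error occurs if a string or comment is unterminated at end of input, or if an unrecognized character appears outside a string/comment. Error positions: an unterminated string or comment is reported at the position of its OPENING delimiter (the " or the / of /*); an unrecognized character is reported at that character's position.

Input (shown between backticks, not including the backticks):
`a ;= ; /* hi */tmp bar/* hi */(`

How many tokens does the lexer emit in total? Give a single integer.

pos=0: emit ID 'a' (now at pos=1)
pos=2: emit SEMI ';'
pos=3: emit EQ '='
pos=5: emit SEMI ';'
pos=7: enter COMMENT mode (saw '/*')
exit COMMENT mode (now at pos=15)
pos=15: emit ID 'tmp' (now at pos=18)
pos=19: emit ID 'bar' (now at pos=22)
pos=22: enter COMMENT mode (saw '/*')
exit COMMENT mode (now at pos=30)
pos=30: emit LPAREN '('
DONE. 7 tokens: [ID, SEMI, EQ, SEMI, ID, ID, LPAREN]

Answer: 7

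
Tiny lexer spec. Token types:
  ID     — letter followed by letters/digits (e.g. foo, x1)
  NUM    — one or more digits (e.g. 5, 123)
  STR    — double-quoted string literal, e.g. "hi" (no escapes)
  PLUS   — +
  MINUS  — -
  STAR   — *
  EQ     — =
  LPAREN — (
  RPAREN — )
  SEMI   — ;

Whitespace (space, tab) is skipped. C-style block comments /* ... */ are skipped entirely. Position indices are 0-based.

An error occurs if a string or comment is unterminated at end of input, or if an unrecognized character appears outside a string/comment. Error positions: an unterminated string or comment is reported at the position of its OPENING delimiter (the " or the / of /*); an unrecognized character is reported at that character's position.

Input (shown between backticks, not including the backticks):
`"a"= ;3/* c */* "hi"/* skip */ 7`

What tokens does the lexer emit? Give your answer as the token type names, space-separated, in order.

pos=0: enter STRING mode
pos=0: emit STR "a" (now at pos=3)
pos=3: emit EQ '='
pos=5: emit SEMI ';'
pos=6: emit NUM '3' (now at pos=7)
pos=7: enter COMMENT mode (saw '/*')
exit COMMENT mode (now at pos=14)
pos=14: emit STAR '*'
pos=16: enter STRING mode
pos=16: emit STR "hi" (now at pos=20)
pos=20: enter COMMENT mode (saw '/*')
exit COMMENT mode (now at pos=30)
pos=31: emit NUM '7' (now at pos=32)
DONE. 7 tokens: [STR, EQ, SEMI, NUM, STAR, STR, NUM]

Answer: STR EQ SEMI NUM STAR STR NUM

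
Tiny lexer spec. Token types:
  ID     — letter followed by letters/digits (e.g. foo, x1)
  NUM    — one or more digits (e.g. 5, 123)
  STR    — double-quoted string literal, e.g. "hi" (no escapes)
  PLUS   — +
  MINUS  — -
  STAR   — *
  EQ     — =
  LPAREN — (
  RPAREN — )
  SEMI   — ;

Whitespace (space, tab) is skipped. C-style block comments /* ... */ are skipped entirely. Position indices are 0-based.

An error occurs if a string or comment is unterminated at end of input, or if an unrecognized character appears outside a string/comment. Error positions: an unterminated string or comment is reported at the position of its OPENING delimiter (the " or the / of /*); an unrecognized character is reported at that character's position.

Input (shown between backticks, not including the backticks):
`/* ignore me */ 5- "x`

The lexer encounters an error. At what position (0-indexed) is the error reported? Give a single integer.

Answer: 19

Derivation:
pos=0: enter COMMENT mode (saw '/*')
exit COMMENT mode (now at pos=15)
pos=16: emit NUM '5' (now at pos=17)
pos=17: emit MINUS '-'
pos=19: enter STRING mode
pos=19: ERROR — unterminated string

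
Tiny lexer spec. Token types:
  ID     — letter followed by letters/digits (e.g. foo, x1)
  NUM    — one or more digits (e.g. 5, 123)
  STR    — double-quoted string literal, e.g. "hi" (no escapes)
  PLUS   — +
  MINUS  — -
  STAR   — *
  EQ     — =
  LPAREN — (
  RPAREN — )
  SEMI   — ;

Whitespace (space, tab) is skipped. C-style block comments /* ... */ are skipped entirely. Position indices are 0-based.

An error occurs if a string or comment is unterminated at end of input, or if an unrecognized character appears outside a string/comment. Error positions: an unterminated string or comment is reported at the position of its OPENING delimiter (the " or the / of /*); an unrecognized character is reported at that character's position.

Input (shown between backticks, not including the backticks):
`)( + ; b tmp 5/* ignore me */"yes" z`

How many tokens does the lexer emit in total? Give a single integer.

Answer: 9

Derivation:
pos=0: emit RPAREN ')'
pos=1: emit LPAREN '('
pos=3: emit PLUS '+'
pos=5: emit SEMI ';'
pos=7: emit ID 'b' (now at pos=8)
pos=9: emit ID 'tmp' (now at pos=12)
pos=13: emit NUM '5' (now at pos=14)
pos=14: enter COMMENT mode (saw '/*')
exit COMMENT mode (now at pos=29)
pos=29: enter STRING mode
pos=29: emit STR "yes" (now at pos=34)
pos=35: emit ID 'z' (now at pos=36)
DONE. 9 tokens: [RPAREN, LPAREN, PLUS, SEMI, ID, ID, NUM, STR, ID]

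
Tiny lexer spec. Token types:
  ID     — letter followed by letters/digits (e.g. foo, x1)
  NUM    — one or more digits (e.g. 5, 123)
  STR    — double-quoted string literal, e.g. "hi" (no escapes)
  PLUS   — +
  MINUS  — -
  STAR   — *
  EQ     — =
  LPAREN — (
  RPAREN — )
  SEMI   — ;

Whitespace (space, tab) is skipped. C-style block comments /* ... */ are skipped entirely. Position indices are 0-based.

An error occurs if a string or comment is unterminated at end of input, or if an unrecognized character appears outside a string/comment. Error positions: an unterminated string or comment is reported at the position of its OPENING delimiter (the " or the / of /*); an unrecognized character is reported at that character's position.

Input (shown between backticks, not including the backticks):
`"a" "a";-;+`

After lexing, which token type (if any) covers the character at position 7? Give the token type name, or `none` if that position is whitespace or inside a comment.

Answer: SEMI

Derivation:
pos=0: enter STRING mode
pos=0: emit STR "a" (now at pos=3)
pos=4: enter STRING mode
pos=4: emit STR "a" (now at pos=7)
pos=7: emit SEMI ';'
pos=8: emit MINUS '-'
pos=9: emit SEMI ';'
pos=10: emit PLUS '+'
DONE. 6 tokens: [STR, STR, SEMI, MINUS, SEMI, PLUS]
Position 7: char is ';' -> SEMI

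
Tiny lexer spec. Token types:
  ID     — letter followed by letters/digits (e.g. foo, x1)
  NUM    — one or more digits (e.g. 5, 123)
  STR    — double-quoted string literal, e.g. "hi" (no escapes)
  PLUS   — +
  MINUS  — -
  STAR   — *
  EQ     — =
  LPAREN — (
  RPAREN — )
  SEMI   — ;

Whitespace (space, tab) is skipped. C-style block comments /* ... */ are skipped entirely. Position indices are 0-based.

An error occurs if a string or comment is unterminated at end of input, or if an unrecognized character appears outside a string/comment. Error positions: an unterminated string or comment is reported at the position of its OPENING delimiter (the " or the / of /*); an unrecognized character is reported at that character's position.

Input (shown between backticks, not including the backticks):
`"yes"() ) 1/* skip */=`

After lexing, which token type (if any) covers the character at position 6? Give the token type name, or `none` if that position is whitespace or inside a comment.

pos=0: enter STRING mode
pos=0: emit STR "yes" (now at pos=5)
pos=5: emit LPAREN '('
pos=6: emit RPAREN ')'
pos=8: emit RPAREN ')'
pos=10: emit NUM '1' (now at pos=11)
pos=11: enter COMMENT mode (saw '/*')
exit COMMENT mode (now at pos=21)
pos=21: emit EQ '='
DONE. 6 tokens: [STR, LPAREN, RPAREN, RPAREN, NUM, EQ]
Position 6: char is ')' -> RPAREN

Answer: RPAREN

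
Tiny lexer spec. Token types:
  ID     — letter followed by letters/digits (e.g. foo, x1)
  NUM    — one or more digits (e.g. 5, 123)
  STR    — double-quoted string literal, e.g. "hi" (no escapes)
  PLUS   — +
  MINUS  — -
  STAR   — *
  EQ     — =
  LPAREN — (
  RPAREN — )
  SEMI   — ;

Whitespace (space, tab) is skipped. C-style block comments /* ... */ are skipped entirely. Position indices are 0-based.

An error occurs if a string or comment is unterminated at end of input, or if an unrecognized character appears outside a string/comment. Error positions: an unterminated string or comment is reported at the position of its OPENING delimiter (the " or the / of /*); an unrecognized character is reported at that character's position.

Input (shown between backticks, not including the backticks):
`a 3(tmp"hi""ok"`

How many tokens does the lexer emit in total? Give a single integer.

pos=0: emit ID 'a' (now at pos=1)
pos=2: emit NUM '3' (now at pos=3)
pos=3: emit LPAREN '('
pos=4: emit ID 'tmp' (now at pos=7)
pos=7: enter STRING mode
pos=7: emit STR "hi" (now at pos=11)
pos=11: enter STRING mode
pos=11: emit STR "ok" (now at pos=15)
DONE. 6 tokens: [ID, NUM, LPAREN, ID, STR, STR]

Answer: 6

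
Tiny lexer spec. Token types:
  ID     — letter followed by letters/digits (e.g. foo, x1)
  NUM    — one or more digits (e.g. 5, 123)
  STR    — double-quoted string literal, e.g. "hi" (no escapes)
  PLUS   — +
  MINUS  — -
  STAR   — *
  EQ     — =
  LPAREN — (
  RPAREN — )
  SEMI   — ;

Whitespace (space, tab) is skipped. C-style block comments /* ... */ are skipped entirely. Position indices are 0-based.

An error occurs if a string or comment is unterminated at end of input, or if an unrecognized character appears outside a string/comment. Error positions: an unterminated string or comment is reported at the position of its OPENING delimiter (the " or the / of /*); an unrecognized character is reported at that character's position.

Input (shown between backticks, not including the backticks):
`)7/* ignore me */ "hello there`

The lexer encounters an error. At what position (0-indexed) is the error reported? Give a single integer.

pos=0: emit RPAREN ')'
pos=1: emit NUM '7' (now at pos=2)
pos=2: enter COMMENT mode (saw '/*')
exit COMMENT mode (now at pos=17)
pos=18: enter STRING mode
pos=18: ERROR — unterminated string

Answer: 18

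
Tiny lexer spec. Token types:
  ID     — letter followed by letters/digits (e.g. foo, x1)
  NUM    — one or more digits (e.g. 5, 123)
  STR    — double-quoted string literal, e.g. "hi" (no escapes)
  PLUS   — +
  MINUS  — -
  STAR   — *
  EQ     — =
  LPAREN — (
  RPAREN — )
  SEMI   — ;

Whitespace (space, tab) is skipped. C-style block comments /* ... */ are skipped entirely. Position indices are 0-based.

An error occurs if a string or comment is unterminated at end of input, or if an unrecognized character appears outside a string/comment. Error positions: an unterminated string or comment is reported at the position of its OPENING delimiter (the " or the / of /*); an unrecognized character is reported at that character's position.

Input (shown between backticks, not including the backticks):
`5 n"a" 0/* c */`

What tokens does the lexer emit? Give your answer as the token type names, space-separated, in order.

Answer: NUM ID STR NUM

Derivation:
pos=0: emit NUM '5' (now at pos=1)
pos=2: emit ID 'n' (now at pos=3)
pos=3: enter STRING mode
pos=3: emit STR "a" (now at pos=6)
pos=7: emit NUM '0' (now at pos=8)
pos=8: enter COMMENT mode (saw '/*')
exit COMMENT mode (now at pos=15)
DONE. 4 tokens: [NUM, ID, STR, NUM]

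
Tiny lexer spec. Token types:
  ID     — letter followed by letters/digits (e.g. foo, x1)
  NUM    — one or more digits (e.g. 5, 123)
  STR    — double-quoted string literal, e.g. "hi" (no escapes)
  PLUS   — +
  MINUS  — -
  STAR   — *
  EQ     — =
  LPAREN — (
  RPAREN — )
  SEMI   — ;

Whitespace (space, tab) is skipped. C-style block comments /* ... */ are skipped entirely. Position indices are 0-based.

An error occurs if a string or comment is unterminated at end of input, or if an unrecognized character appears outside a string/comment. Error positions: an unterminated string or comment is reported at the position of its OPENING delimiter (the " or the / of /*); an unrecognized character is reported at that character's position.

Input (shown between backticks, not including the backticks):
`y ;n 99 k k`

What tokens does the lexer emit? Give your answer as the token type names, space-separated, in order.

Answer: ID SEMI ID NUM ID ID

Derivation:
pos=0: emit ID 'y' (now at pos=1)
pos=2: emit SEMI ';'
pos=3: emit ID 'n' (now at pos=4)
pos=5: emit NUM '99' (now at pos=7)
pos=8: emit ID 'k' (now at pos=9)
pos=10: emit ID 'k' (now at pos=11)
DONE. 6 tokens: [ID, SEMI, ID, NUM, ID, ID]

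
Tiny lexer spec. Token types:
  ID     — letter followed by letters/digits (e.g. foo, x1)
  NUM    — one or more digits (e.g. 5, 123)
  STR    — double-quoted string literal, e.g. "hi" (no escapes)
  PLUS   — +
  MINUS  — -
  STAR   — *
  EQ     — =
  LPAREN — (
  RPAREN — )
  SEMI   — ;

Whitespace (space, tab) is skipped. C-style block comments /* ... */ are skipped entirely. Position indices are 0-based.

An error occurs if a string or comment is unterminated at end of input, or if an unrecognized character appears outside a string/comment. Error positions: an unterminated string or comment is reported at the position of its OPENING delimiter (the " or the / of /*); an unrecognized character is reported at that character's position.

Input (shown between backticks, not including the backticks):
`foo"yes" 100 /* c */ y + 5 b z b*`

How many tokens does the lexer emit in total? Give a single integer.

pos=0: emit ID 'foo' (now at pos=3)
pos=3: enter STRING mode
pos=3: emit STR "yes" (now at pos=8)
pos=9: emit NUM '100' (now at pos=12)
pos=13: enter COMMENT mode (saw '/*')
exit COMMENT mode (now at pos=20)
pos=21: emit ID 'y' (now at pos=22)
pos=23: emit PLUS '+'
pos=25: emit NUM '5' (now at pos=26)
pos=27: emit ID 'b' (now at pos=28)
pos=29: emit ID 'z' (now at pos=30)
pos=31: emit ID 'b' (now at pos=32)
pos=32: emit STAR '*'
DONE. 10 tokens: [ID, STR, NUM, ID, PLUS, NUM, ID, ID, ID, STAR]

Answer: 10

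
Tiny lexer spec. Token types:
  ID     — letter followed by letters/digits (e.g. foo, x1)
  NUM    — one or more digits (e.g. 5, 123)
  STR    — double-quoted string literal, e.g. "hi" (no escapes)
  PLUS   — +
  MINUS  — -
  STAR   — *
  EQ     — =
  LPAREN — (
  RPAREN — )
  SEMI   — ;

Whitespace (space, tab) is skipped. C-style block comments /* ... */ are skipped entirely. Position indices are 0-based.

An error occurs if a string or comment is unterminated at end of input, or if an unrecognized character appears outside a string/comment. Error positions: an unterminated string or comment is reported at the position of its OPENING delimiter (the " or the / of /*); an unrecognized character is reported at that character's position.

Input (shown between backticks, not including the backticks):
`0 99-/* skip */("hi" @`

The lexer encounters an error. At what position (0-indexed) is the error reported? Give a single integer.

pos=0: emit NUM '0' (now at pos=1)
pos=2: emit NUM '99' (now at pos=4)
pos=4: emit MINUS '-'
pos=5: enter COMMENT mode (saw '/*')
exit COMMENT mode (now at pos=15)
pos=15: emit LPAREN '('
pos=16: enter STRING mode
pos=16: emit STR "hi" (now at pos=20)
pos=21: ERROR — unrecognized char '@'

Answer: 21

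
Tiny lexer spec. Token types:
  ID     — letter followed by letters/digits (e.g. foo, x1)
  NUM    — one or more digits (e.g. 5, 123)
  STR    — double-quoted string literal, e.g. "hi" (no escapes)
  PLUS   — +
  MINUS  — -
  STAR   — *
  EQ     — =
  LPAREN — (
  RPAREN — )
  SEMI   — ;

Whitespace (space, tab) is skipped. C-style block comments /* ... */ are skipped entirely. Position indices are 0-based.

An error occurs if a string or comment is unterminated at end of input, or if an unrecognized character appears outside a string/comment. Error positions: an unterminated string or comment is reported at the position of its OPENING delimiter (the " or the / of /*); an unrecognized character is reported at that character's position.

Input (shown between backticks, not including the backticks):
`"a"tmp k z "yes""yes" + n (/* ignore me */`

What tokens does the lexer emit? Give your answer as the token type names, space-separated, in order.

pos=0: enter STRING mode
pos=0: emit STR "a" (now at pos=3)
pos=3: emit ID 'tmp' (now at pos=6)
pos=7: emit ID 'k' (now at pos=8)
pos=9: emit ID 'z' (now at pos=10)
pos=11: enter STRING mode
pos=11: emit STR "yes" (now at pos=16)
pos=16: enter STRING mode
pos=16: emit STR "yes" (now at pos=21)
pos=22: emit PLUS '+'
pos=24: emit ID 'n' (now at pos=25)
pos=26: emit LPAREN '('
pos=27: enter COMMENT mode (saw '/*')
exit COMMENT mode (now at pos=42)
DONE. 9 tokens: [STR, ID, ID, ID, STR, STR, PLUS, ID, LPAREN]

Answer: STR ID ID ID STR STR PLUS ID LPAREN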